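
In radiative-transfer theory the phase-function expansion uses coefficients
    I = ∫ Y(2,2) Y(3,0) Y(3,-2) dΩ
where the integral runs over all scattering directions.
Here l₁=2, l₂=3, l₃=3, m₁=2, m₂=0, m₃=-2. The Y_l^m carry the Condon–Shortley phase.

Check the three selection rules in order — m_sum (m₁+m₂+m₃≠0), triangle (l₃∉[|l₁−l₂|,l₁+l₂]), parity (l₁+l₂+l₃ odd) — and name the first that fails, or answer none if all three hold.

none

azimuthal sum: 2 + 0 − 2 = 0  ✓
1 ≤ 3 ≤ 5 (triangle on l)  ✓
L = 2 + 3 + 3 = 8 (even)  ✓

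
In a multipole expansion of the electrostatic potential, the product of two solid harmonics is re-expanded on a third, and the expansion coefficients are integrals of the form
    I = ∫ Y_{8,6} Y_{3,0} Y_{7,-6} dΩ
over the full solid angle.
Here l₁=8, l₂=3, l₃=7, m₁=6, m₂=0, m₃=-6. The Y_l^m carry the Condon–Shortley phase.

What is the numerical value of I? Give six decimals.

m-sum 0 ✓  L=18 even ✓  5≤7≤11 ✓
Π(2lᵢ+1) = 17×7×15 = 1785
triangle coeff Δ(8,3,7) = 1/5290740
Σ_t [1,3]: t=1:−1/7257600 t=2:+1/2073600 t=3:−1/7257600 = 1/4838400
(3j)²=252/20995 [(8 3 7; 0 0 0)], sign=-1
Σ_t [1,2]: t=1:−1/479001600 t=2:+1/1916006400 = -1/638668800
(3j)²=117/6460 [(8 3 7; 6 0 -6)], sign=+1
⇒ 4πI² = 11907/30685
I = (-1)√(11907/30685/(4π)) = -0.17572485

-0.175725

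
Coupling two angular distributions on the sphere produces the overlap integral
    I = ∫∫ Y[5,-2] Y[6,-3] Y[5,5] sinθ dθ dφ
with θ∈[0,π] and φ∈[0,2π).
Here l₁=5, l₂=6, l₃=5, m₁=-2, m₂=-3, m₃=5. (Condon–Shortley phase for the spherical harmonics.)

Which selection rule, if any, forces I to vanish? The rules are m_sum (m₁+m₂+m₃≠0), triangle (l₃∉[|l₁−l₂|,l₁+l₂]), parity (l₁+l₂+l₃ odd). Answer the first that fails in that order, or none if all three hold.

none

Σmᵢ = 0  ✓
l₃∈[|l₁−l₂|,l₁+l₂]=[1,11], have l₃=5  ✓
Σlᵢ = 16 ⇒ even  ✓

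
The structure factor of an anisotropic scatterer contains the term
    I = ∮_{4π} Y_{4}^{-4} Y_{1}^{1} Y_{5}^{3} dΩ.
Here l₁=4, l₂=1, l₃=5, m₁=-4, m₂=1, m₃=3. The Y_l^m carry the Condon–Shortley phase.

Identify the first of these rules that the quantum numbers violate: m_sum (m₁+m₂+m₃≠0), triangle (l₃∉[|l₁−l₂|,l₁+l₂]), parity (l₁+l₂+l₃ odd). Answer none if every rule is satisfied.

none

Σmᵢ = 0  ✓
l₃∈[|l₁−l₂|,l₁+l₂]=[3,5], have l₃=5  ✓
Σlᵢ = 10 ⇒ even  ✓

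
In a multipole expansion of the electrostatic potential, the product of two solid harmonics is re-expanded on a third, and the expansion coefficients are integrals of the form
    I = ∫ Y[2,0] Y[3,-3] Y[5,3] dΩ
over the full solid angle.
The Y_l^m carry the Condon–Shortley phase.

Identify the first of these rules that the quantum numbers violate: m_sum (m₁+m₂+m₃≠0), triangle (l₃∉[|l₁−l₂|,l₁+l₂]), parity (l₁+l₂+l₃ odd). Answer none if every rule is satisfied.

Σmᵢ = 0  ✓
l₃∈[|l₁−l₂|,l₁+l₂]=[1,5], have l₃=5  ✓
Σlᵢ = 10 ⇒ even  ✓

none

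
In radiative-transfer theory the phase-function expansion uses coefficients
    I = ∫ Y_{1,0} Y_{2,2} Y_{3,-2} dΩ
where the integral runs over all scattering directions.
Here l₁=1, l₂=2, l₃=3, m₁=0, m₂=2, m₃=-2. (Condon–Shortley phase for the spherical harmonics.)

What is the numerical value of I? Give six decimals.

Rules hold: Σm=0, L=6 even, 1≤3≤3.
N = 3·5·7 = 105
Δ = 0!·2!·4!/7! = 1/105
Racah Σ t=0..0: t=0:+1/4 = 1/4
⇒ 3j(1 2 3; 0 0 0)² = 3/35, sgn -1
Racah Σ t=0..0: t=0:+1/24 = 1/24
⇒ 3j(1 2 3; 0 2 -2)² = 1/21, sgn -1
4πI² = N·(3j₀)²·(3jₘ)² = 3/7
I = +1·√(0.428571/4π) = 0.18467439

0.184674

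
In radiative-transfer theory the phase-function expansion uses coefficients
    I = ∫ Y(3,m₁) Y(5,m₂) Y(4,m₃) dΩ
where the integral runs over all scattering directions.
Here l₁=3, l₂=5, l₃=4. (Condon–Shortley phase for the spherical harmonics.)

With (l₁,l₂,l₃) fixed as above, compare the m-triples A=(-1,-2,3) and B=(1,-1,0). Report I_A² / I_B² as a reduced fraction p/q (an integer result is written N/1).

l's match ⇒ only the (l;m) 3-j factors differ between A and B.
A: triangle coeff Δ(3,5,4) = 1/180180; Σ_t [2,3]: t=2:+1/960 t=3:−1/4320 = 7/8640; (3j)²=343/12870 [(3 5 4; -1 -2 3)], sign=-1
B: triangle coeff Δ(3,5,4) = 1/180180; Σ_t [0,2]: t=0:+1/2304 t=1:−1/216 t=2:+1/384 = -11/6912; (3j)²=11/1638 [(3 5 4; 1 -1 0)], sign=-1
I_A²/I_B² = (343/12870)/(11/1638) = 2401/605

2401/605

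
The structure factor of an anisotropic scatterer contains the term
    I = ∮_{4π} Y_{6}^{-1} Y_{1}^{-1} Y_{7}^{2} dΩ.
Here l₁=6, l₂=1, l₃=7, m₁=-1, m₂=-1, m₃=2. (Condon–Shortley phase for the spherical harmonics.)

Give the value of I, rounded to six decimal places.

m-sum 0 ✓  L=14 even ✓  5≤7≤7 ✓
Π(2lᵢ+1) = 13×3×15 = 585
triangle coeff Δ(6,1,7) = 1/1365
Σ_t [0,0]: t=0:+1/518400 = 1/518400
(3j)²=7/195 [(6 1 7; 0 0 0)], sign=-1
Σ_t [0,0]: t=0:+1/1209600 = 1/1209600
(3j)²=12/455 [(6 1 7; -1 -1 2)], sign=-1
⇒ 4πI² = 36/65
I = (+1)√(36/65/(4π)) = 0.20993732

0.209937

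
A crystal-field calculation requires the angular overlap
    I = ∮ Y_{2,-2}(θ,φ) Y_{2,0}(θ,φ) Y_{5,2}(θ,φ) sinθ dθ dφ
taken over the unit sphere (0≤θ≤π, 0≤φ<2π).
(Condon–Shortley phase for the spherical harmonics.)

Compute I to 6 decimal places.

0.000000

|2−2|≤5≤2+2 violated ⇒ I = 0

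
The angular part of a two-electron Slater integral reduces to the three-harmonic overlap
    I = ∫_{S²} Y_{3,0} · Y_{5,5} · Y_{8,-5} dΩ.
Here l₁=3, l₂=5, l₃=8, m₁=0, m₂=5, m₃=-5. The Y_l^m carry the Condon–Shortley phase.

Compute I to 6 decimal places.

Checks pass: Σm=0; 16 even; l₃=8∈[2,8].
(2·3+1)(2·5+1)(2·8+1) = 1309
Δ: 0! 6! 10! / 17! → 1/136136
sum: t=0:+1/518400 = 1/518400
3j²(3 5 8; 0 0 0) = Δ·Π!·Σ² = 56/2431  (sign +1)
sum: t=0:+1/130636800 = 1/130636800
3j²(3 5 8; 0 5 -5) = Δ·Π!·Σ² = 1/476  (sign -1)
combine: 4πI² = 1309·56/2431·1/476 = 14/221
take √, sign -1: I = -0.07100075

-0.071001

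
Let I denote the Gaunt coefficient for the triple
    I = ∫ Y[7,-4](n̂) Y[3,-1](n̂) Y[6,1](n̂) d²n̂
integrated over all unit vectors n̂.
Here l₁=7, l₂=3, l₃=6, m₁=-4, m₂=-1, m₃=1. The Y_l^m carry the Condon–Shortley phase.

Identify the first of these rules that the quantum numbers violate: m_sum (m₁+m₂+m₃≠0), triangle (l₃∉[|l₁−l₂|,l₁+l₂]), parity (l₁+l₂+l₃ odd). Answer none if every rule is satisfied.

m_sum

azimuthal sum: -4 − 1 + 1 = -4  ✗
4 ≤ 6 ≤ 10 (triangle on l)
L = 7 + 3 + 6 = 16 (even)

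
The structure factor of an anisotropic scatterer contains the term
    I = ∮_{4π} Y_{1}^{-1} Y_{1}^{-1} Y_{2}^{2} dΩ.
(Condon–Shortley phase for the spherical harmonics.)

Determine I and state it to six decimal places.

Rules hold: Σm=0, L=4 even, 0≤2≤2.
N = 3·3·5 = 45
Δ = 0!·2!·2!/5! = 1/30
Racah Σ t=0..0: t=0:+1/1 = 1/1
⇒ 3j(1 1 2; 0 0 0)² = 2/15, sgn +1
Racah Σ t=0..0: t=0:+1/4 = 1/4
⇒ 3j(1 1 2; -1 -1 2)² = 1/5, sgn +1
4πI² = N·(3j₀)²·(3jₘ)² = 6/5
I = +1·√(1.2/4π) = 0.30901936

0.309019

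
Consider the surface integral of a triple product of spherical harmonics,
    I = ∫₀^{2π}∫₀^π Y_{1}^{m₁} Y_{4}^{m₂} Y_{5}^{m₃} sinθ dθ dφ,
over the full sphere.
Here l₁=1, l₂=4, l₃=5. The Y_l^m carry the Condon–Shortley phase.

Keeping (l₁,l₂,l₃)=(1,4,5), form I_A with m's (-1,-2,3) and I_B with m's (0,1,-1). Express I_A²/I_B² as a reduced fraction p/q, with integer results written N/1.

7/6

l's match ⇒ only the (l;m) 3-j factors differ between A and B.
A: triangle coeff Δ(1,4,5) = 1/495; Σ_t [0,0]: t=0:+1/2880 = 1/2880; (3j)²=28/495 [(1 4 5; -1 -2 3)], sign=+1
B: triangle coeff Δ(1,4,5) = 1/495; Σ_t [0,0]: t=0:+1/720 = 1/720; (3j)²=8/165 [(1 4 5; 0 1 -1)], sign=+1
I_A²/I_B² = (28/495)/(8/165) = 7/6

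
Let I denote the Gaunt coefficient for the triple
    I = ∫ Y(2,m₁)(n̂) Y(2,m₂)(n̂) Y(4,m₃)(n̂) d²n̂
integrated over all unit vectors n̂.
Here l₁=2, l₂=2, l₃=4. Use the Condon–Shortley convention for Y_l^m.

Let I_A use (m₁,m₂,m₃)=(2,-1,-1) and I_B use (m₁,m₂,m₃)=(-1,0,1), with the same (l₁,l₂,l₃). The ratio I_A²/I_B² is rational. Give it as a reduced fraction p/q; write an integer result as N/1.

1/6

l's match ⇒ only the (l;m) 3-j factors differ between A and B.
A: triangle coeff Δ(2,2,4) = 1/630; Σ_t [0,0]: t=0:+1/144 = 1/144; (3j)²=1/126 [(2 2 4; 2 -1 -1)], sign=-1
B: triangle coeff Δ(2,2,4) = 1/630; Σ_t [0,0]: t=0:+1/24 = 1/24; (3j)²=1/21 [(2 2 4; -1 0 1)], sign=-1
I_A²/I_B² = (1/126)/(1/21) = 1/6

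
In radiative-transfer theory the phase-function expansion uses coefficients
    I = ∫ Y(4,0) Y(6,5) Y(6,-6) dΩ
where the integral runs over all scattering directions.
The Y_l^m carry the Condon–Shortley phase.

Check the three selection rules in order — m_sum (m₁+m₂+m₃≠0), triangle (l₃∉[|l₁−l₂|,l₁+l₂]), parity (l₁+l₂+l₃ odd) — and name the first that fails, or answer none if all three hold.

m_sum

Σmᵢ = -1  ✗
l₃∈[|l₁−l₂|,l₁+l₂]=[2,10], have l₃=6
Σlᵢ = 16 ⇒ even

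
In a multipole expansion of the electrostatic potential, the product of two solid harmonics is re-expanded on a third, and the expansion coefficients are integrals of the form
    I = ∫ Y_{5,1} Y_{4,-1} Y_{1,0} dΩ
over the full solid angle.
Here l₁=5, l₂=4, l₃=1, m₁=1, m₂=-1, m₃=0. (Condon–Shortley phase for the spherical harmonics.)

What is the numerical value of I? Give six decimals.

Rules hold: Σm=0, L=10 even, 1≤1≤9.
N = 11·9·3 = 297
Δ = 8!·2!·0!/11! = 1/495
Racah Σ t=4..4: t=4:+1/576 = 1/576
⇒ 3j(5 4 1; 0 0 0)² = 5/99, sgn -1
Racah Σ t=3..3: t=3:−1/720 = -1/720
⇒ 3j(5 4 1; 1 -1 0)² = 8/165, sgn +1
4πI² = N·(3j₀)²·(3jₘ)² = 8/11
I = -1·√(0.727273/4π) = -0.24057125

-0.240571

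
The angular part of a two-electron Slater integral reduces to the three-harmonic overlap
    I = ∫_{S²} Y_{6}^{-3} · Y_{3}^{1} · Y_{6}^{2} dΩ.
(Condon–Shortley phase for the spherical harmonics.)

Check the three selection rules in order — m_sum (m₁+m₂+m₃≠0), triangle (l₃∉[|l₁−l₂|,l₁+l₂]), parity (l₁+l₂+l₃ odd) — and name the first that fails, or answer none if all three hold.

azimuthal sum: -3 + 1 + 2 = 0  ✓
3 ≤ 6 ≤ 9 (triangle on l)  ✓
L = 6 + 3 + 6 = 15 (odd)  ✗

parity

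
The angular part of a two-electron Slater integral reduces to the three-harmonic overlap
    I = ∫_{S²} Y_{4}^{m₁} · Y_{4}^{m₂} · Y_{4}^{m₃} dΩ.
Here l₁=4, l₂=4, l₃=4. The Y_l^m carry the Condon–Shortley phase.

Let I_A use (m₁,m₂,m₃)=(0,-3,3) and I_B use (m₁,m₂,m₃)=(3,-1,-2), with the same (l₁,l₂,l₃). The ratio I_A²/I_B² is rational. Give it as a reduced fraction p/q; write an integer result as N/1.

Same 4,4,4: normalisation and zero-m 3j drop out of the ratio.
A: Δ: 4! 4! 4! / 13! → 1/450450; sum: t=0:+1/3456 t=1:−1/864 = -1/1152; 3j²(4 4 4; 0 -3 3) = Δ·Π!·Σ² = 7/286  (sign +1)
B: Δ: 4! 4! 4! / 13! → 1/450450; sum: t=0:+1/864 t=1:−1/576 = -1/1728; 3j²(4 4 4; 3 -1 -2) = Δ·Π!·Σ² = 5/1287  (sign -1)
I_A²/I_B² = (7/286)/(5/1287) = 63/10

63/10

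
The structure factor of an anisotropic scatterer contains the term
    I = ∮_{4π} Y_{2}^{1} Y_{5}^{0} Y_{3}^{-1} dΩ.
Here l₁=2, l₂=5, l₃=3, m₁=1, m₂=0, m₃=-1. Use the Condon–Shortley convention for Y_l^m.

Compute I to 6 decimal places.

Rules hold: Σm=0, L=10 even, 3≤3≤7.
N = 5·11·7 = 385
Δ = 4!·0!·6!/11! = 1/2310
Racah Σ t=2..2: t=2:+1/144 = 1/144
⇒ 3j(2 5 3; 0 0 0)² = 10/231, sgn -1
Racah Σ t=1..1: t=1:−1/288 = -1/288
⇒ 3j(2 5 3; 1 0 -1)² = 5/231, sgn -1
4πI² = N·(3j₀)²·(3jₘ)² = 250/693
I = +1·√(0.36075/4π) = 0.16943318

0.169433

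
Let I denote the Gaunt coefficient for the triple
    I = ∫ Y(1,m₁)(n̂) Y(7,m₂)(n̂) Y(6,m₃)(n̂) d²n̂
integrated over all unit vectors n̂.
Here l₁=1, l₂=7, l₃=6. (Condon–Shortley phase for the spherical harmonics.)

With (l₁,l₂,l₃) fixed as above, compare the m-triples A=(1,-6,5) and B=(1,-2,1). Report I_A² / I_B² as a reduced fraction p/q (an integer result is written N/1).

13/6

Same 1,7,6: normalisation and zero-m 3j drop out of the ratio.
A: Δ: 2! 0! 12! / 15! → 1/1365; sum: t=0:+1/79833600 = 1/79833600; 3j²(1 7 6; 1 -6 5) = Δ·Π!·Σ² = 2/35  (sign -1)
B: Δ: 2! 0! 12! / 15! → 1/1365; sum: t=0:+1/1209600 = 1/1209600; 3j²(1 7 6; 1 -2 1) = Δ·Π!·Σ² = 12/455  (sign -1)
I_A²/I_B² = (2/35)/(12/455) = 13/6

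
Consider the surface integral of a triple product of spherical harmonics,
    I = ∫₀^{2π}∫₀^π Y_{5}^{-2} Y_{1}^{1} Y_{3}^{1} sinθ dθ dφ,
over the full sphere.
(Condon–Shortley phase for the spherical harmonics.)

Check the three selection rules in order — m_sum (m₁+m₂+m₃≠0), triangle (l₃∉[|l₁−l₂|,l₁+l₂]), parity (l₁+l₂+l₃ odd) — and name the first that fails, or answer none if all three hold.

triangle

Σmᵢ = 0  ✓
l₃∈[|l₁−l₂|,l₁+l₂]=[4,6], have l₃=3  ✗
Σlᵢ = 9 ⇒ odd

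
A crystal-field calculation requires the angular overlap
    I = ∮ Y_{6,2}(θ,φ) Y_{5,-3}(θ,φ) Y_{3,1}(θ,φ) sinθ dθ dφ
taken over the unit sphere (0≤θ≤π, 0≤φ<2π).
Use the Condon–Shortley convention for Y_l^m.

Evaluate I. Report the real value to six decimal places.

m-sum 0 ✓  L=14 even ✓  1≤3≤11 ✓
Π(2lᵢ+1) = 13×11×7 = 1001
triangle coeff Δ(6,5,3) = 1/675675
Σ_t [3,5]: t=3:−1/8640 t=4:+1/2304 t=5:−1/8640 = 7/34560
(3j)²=7/429 [(6 5 3; 0 0 0)], sign=-1
Σ_t [0,2]: t=0:+1/1935360 t=1:−1/30240 t=2:+1/11520 = 1/18432
(3j)²=7/429 [(6 5 3; 2 -3 1)], sign=+1
⇒ 4πI² = 343/1287
I = (-1)√(343/1287/(4π)) = -0.14563067

-0.145631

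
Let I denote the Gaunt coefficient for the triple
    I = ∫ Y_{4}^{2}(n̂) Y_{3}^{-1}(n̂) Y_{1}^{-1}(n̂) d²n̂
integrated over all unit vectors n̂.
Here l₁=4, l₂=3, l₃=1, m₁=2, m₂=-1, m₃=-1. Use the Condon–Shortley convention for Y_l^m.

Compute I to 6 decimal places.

Checks pass: Σm=0; 8 even; l₃=1∈[1,7].
(2·4+1)(2·3+1)(2·1+1) = 189
Δ: 6! 2! 0! / 9! → 1/252
sum: t=3:−1/36 = -1/36
3j²(4 3 1; 0 0 0) = Δ·Π!·Σ² = 4/63  (sign +1)
sum: t=2:+1/96 = 1/96
3j²(4 3 1; 2 -1 -1) = Δ·Π!·Σ² = 5/84  (sign +1)
combine: 4πI² = 189·4/63·5/84 = 5/7
take √, sign +1: I = 0.23841361

0.238414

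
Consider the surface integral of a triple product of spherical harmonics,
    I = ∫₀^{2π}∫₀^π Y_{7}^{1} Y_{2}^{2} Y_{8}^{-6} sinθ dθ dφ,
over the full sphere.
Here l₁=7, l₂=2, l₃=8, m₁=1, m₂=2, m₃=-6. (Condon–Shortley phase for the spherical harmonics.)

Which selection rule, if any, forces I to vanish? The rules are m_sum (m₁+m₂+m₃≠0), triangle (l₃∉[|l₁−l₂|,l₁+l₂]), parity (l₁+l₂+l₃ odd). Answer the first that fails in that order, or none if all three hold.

m_sum

azimuthal sum: 1 + 2 − 6 = -3  ✗
5 ≤ 8 ≤ 9 (triangle on l)
L = 7 + 2 + 8 = 17 (odd)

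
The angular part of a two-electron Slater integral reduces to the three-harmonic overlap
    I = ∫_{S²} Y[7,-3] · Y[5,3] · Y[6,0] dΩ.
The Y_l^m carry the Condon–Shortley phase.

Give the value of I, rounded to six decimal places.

m-sum 0 ✓  L=18 even ✓  2≤6≤12 ✓
Π(2lᵢ+1) = 15×11×13 = 2145
triangle coeff Δ(7,5,6) = 1/174594420
Σ_t [1,5]: t=1:−1/4147200 t=2:+1/207360 t=3:−1/82944 t=4:+1/207360 t=5:−1/4147200 = -1/345600
(3j)²=420/46189 [(7 5 6; 0 0 0)], sign=-1
Σ_t [4,6]: t=4:+1/1658880 t=5:−1/518400 t=6:+1/1658880 = -1/1382400
(3j)²=504/46189 [(7 5 6; -3 3 0)], sign=-1
⇒ 4πI² = 3175200/14919047
I = (+1)√(3175200/14919047/(4π)) = 0.13013978

0.130140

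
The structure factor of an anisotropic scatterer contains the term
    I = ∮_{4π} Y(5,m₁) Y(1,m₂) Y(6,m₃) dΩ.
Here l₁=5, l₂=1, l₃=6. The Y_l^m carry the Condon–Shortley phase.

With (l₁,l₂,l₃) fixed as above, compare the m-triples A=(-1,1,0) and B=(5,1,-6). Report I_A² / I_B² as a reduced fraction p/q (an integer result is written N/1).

5/22

Same 5,1,6: normalisation and zero-m 3j drop out of the ratio.
A: Δ: 0! 10! 2! / 13! → 1/858; sum: t=0:+1/34560 = 1/34560; 3j²(5 1 6; -1 1 0) = Δ·Π!·Σ² = 5/286  (sign +1)
B: Δ: 0! 10! 2! / 13! → 1/858; sum: t=0:+1/7257600 = 1/7257600; 3j²(5 1 6; 5 1 -6) = Δ·Π!·Σ² = 1/13  (sign +1)
I_A²/I_B² = (5/286)/(1/13) = 5/22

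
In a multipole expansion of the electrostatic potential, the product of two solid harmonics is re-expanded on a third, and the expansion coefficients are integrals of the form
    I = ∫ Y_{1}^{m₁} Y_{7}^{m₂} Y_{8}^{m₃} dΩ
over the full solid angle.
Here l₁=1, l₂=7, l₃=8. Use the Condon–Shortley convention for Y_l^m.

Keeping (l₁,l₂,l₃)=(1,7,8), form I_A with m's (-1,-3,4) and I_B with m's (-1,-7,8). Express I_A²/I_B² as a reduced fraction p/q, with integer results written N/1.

11/20

Same 1,7,8: normalisation and zero-m 3j drop out of the ratio.
A: Δ: 0! 2! 14! / 17! → 1/2040; sum: t=0:+1/174182400 = 1/174182400; 3j²(1 7 8; -1 -3 4) = Δ·Π!·Σ² = 11/340  (sign +1)
B: Δ: 0! 2! 14! / 17! → 1/2040; sum: t=0:+1/174356582400 = 1/174356582400; 3j²(1 7 8; -1 -7 8) = Δ·Π!·Σ² = 1/17  (sign +1)
I_A²/I_B² = (11/340)/(1/17) = 11/20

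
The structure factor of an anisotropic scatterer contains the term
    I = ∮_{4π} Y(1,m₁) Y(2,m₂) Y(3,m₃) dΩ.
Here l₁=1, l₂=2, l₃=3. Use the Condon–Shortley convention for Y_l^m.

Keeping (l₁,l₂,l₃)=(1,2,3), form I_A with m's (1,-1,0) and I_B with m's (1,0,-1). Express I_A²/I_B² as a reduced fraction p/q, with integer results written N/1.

1/2

Same 1,2,3: normalisation and zero-m 3j drop out of the ratio.
A: Δ: 0! 2! 4! / 7! → 1/105; sum: t=0:+1/12 = 1/12; 3j²(1 2 3; 1 -1 0) = Δ·Π!·Σ² = 1/35  (sign -1)
B: Δ: 0! 2! 4! / 7! → 1/105; sum: t=0:+1/8 = 1/8; 3j²(1 2 3; 1 0 -1) = Δ·Π!·Σ² = 2/35  (sign +1)
I_A²/I_B² = (1/35)/(2/35) = 1/2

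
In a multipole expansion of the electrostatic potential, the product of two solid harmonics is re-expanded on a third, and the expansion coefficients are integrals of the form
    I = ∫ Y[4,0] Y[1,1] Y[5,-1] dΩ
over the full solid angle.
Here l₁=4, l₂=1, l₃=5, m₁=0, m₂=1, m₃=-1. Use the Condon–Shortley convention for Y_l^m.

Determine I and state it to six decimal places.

-0.190188

Rules hold: Σm=0, L=10 even, 3≤5≤5.
N = 9·3·11 = 297
Δ = 0!·8!·2!/11! = 1/495
Racah Σ t=0..0: t=0:+1/576 = 1/576
⇒ 3j(4 1 5; 0 0 0)² = 5/99, sgn -1
Racah Σ t=0..0: t=0:+1/1152 = 1/1152
⇒ 3j(4 1 5; 0 1 -1)² = 1/33, sgn +1
4πI² = N·(3j₀)²·(3jₘ)² = 5/11
I = -1·√(0.454545/4π) = -0.19018827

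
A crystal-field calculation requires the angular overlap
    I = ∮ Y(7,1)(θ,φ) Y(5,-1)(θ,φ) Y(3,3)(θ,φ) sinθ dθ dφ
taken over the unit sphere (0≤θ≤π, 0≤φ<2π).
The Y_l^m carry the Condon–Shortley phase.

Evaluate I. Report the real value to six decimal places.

Σmᵢ = 3 ≠ 0, so the φ-integral vanishes; I = 0

0.000000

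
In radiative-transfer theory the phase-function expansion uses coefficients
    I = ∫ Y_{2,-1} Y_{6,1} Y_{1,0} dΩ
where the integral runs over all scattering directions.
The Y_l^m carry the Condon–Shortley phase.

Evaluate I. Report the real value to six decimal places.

0.000000

|2−6|≤1≤2+6 violated ⇒ I = 0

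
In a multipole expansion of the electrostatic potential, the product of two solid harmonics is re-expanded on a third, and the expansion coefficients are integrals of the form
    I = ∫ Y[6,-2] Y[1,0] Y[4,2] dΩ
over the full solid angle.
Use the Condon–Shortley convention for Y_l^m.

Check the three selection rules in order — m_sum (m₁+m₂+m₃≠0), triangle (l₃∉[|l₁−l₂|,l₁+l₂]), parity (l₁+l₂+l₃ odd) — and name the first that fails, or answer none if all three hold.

azimuthal sum: -2 + 0 + 2 = 0  ✓
5 ≤ 4 ≤ 7 (triangle on l)  ✗
L = 6 + 1 + 4 = 11 (odd)

triangle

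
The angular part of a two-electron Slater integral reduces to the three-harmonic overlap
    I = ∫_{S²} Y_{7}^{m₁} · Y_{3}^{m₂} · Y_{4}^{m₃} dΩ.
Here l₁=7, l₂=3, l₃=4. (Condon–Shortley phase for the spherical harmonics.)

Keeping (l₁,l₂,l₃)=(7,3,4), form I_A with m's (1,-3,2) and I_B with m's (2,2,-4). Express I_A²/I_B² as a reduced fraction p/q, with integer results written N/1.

Shared (l₁,l₂,l₃)=(7,3,4): N and (l;000)² cancel in I_A²/I_B².
A: Δ = 6!·8!·0!/15! = 1/45045; Racah Σ t=0..0: t=0:+1/1036800 = 1/1036800; ⇒ 3j(7 3 4; 1 -3 2)² = 4/6435, sgn +1
B: Δ = 6!·8!·0!/15! = 1/45045; Racah Σ t=5..5: t=5:−1/4838400 = -1/4838400; ⇒ 3j(7 3 4; 2 2 -4)² = 1/5005, sgn -1
I_A²/I_B² = (4/6435)/(1/5005) = 28/9

28/9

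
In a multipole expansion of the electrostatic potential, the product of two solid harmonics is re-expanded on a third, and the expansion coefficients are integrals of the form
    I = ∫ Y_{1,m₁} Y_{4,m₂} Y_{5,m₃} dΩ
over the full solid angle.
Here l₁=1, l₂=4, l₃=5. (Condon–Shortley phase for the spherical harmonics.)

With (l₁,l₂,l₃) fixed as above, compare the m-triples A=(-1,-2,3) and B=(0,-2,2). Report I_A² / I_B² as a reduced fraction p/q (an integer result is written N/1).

4/3

l's match ⇒ only the (l;m) 3-j factors differ between A and B.
A: triangle coeff Δ(1,4,5) = 1/495; Σ_t [0,0]: t=0:+1/2880 = 1/2880; (3j)²=28/495 [(1 4 5; -1 -2 3)], sign=+1
B: triangle coeff Δ(1,4,5) = 1/495; Σ_t [0,0]: t=0:+1/1440 = 1/1440; (3j)²=7/165 [(1 4 5; 0 -2 2)], sign=-1
I_A²/I_B² = (28/495)/(7/165) = 4/3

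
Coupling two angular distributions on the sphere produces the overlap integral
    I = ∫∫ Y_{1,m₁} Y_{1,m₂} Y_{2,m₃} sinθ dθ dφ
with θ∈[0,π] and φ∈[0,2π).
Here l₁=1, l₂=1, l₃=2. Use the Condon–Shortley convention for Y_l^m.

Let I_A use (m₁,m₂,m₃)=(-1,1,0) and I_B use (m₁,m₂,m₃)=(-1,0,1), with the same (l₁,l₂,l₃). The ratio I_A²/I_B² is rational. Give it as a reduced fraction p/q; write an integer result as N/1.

Shared (l₁,l₂,l₃)=(1,1,2): N and (l;000)² cancel in I_A²/I_B².
A: Δ = 0!·2!·2!/5! = 1/30; Racah Σ t=0..0: t=0:+1/4 = 1/4; ⇒ 3j(1 1 2; -1 1 0)² = 1/30, sgn +1
B: Δ = 0!·2!·2!/5! = 1/30; Racah Σ t=0..0: t=0:+1/2 = 1/2; ⇒ 3j(1 1 2; -1 0 1)² = 1/10, sgn -1
I_A²/I_B² = (1/30)/(1/10) = 1/3

1/3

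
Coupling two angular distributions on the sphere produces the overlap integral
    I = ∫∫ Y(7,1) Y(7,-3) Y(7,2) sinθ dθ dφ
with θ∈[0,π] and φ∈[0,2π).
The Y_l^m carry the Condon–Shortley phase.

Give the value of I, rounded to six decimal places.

0.000000

L=21 odd ⇒ parity kills the (l;000) factor ⇒ I = 0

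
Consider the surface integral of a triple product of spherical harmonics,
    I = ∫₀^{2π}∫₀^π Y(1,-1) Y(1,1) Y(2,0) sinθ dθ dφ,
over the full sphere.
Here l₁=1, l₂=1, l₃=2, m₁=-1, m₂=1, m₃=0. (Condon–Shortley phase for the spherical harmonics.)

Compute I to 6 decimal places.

Checks pass: Σm=0; 4 even; l₃=2∈[0,2].
(2·1+1)(2·1+1)(2·2+1) = 45
Δ: 0! 2! 2! / 5! → 1/30
sum: t=0:+1/1 = 1/1
3j²(1 1 2; 0 0 0) = Δ·Π!·Σ² = 2/15  (sign +1)
sum: t=0:+1/4 = 1/4
3j²(1 1 2; -1 1 0) = Δ·Π!·Σ² = 1/30  (sign +1)
combine: 4πI² = 45·2/15·1/30 = 1/5
take √, sign +1: I = 0.12615663

0.126157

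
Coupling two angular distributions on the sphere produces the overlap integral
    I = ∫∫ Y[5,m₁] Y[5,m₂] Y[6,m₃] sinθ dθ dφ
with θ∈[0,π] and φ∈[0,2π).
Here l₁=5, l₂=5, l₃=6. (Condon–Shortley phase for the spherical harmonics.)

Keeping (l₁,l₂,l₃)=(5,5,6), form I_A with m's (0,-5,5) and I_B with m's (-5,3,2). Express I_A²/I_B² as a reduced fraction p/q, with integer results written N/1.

l's match ⇒ only the (l;m) 3-j factors differ between A and B.
A: triangle coeff Δ(5,5,6) = 1/28588560; Σ_t [0,0]: t=0:+1/2073600 = 1/2073600; (3j)²=15/884 [(5 5 6; 0 -5 5)], sign=-1
B: triangle coeff Δ(5,5,6) = 1/28588560; Σ_t [4,4]: t=4:+1/829440 = 1/829440; (3j)²=35/2431 [(5 5 6; -5 3 2)], sign=+1
I_A²/I_B² = (15/884)/(35/2431) = 33/28

33/28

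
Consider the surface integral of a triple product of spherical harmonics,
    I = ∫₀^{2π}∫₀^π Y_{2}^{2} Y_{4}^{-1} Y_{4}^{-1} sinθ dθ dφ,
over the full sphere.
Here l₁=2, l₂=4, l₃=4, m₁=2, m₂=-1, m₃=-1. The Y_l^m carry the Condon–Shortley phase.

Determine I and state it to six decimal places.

0.200662

m-sum 0 ✓  L=10 even ✓  2≤4≤6 ✓
Π(2lᵢ+1) = 5×9×9 = 405
triangle coeff Δ(2,4,4) = 1/13860
Σ_t [0,2]: t=0:+1/192 t=1:−1/36 t=2:+1/192 = -5/288
(3j)²=20/693 [(2 4 4; 0 0 0)], sign=-1
Σ_t [0,0]: t=0:+1/144 = 1/144
(3j)²=10/231 [(2 4 4; 2 -1 -1)], sign=-1
⇒ 4πI² = 3000/5929
I = (+1)√(3000/5929/(4π)) = 0.20066192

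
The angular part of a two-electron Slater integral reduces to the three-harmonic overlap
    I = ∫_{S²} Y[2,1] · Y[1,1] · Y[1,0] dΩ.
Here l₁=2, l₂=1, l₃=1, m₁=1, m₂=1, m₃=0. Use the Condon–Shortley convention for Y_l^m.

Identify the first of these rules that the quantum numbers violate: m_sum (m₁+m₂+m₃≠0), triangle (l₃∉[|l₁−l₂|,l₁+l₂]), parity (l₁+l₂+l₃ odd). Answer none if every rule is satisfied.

m_sum

m₁+m₂+m₃ = 1 + 1 + 0 = 2  ✗
triangle: |2−1|=1 ≤ l₃=1 ≤ 2+1=3
parity: l₁+l₂+l₃ = 4 is even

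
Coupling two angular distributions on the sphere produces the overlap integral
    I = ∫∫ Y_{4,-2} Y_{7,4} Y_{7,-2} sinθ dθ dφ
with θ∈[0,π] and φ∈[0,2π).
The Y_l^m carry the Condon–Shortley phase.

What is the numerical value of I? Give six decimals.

Checks pass: Σm=0; 18 even; l₃=7∈[3,11].
(2·4+1)(2·7+1)(2·7+1) = 2025
Δ: 4! 4! 10! / 19! → 1/58198140
sum: t=0:+1/17418240 t=1:−1/622080 t=2:+1/230400 t=3:−1/622080 t=4:+1/17418240 = 1/806400
3j²(4 7 7; 0 0 0) = Δ·Π!·Σ² = 2268/230945  (sign -1)
sum: t=2:+1/34836480 t=3:−1/2903040 t=4:+1/2903040 = 1/34836480
3j²(4 7 7; -2 4 -2) = Δ·Π!·Σ² = 25/117572  (sign -1)
combine: 4πI² = 2025·2268/230945·25/117572 = 820125/193947611
take √, sign +1: I = 0.01834395

0.018344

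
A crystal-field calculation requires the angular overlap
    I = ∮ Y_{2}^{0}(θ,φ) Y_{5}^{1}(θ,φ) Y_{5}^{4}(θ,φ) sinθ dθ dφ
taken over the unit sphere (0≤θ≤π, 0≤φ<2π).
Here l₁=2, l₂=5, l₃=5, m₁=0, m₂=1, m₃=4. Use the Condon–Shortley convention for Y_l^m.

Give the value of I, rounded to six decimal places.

0.000000

Σmᵢ = 5 ≠ 0, so the φ-integral vanishes; I = 0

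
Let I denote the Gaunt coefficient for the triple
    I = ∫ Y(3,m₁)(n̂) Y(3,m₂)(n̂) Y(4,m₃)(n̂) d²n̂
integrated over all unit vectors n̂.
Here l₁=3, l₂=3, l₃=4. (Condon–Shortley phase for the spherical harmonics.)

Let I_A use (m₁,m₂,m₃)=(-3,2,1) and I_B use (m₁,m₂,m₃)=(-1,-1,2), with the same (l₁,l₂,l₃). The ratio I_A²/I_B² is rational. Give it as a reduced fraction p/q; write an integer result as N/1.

3/4

Shared (l₁,l₂,l₃)=(3,3,4): N and (l;000)² cancel in I_A²/I_B².
A: Δ = 2!·4!·4!/11! = 1/34650; Racah Σ t=2..2: t=2:+1/288 = 1/288; ⇒ 3j(3 3 4; -3 2 1)² = 5/231, sgn -1
B: Δ = 2!·4!·4!/11! = 1/34650; Racah Σ t=0..2: t=0:+1/192 t=1:−1/36 t=2:+1/192 = -5/288; ⇒ 3j(3 3 4; -1 -1 2)² = 20/693, sgn -1
I_A²/I_B² = (5/231)/(20/693) = 3/4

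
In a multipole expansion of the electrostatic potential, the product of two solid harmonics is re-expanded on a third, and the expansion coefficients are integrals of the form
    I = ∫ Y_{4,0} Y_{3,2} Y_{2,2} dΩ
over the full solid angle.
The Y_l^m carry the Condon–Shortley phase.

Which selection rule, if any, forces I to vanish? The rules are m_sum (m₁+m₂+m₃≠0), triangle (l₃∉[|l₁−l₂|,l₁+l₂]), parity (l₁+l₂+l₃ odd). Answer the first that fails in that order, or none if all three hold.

azimuthal sum: 0 + 2 + 2 = 4  ✗
1 ≤ 2 ≤ 7 (triangle on l)
L = 4 + 3 + 2 = 9 (odd)

m_sum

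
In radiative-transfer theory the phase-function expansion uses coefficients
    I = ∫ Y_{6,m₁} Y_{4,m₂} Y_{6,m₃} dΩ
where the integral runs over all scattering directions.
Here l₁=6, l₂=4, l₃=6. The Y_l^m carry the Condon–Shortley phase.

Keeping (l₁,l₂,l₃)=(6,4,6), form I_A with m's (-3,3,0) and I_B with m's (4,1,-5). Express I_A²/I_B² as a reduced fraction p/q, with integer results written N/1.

Shared (l₁,l₂,l₃)=(6,4,6): N and (l;000)² cancel in I_A²/I_B².
A: Δ = 4!·8!·4!/17! = 1/15315300; Racah Σ t=3..4: t=3:−1/207360 t=4:+1/103680 = 1/207360; ⇒ 3j(6 4 6; -3 3 0)² = 21/2431, sgn +1
B: Δ = 4!·8!·4!/17! = 1/15315300; Racah Σ t=1..2: t=1:−1/725760 t=2:+1/967680 = -1/2903040; ⇒ 3j(6 4 6; 4 1 -5)² = 5/3094, sgn +1
I_A²/I_B² = (21/2431)/(5/3094) = 294/55

294/55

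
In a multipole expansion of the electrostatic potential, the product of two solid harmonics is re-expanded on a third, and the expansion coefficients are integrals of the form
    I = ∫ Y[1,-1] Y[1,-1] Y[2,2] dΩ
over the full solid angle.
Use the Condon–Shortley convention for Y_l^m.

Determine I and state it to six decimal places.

0.309019

m-sum 0 ✓  L=4 even ✓  0≤2≤2 ✓
Π(2lᵢ+1) = 3×3×5 = 45
triangle coeff Δ(1,1,2) = 1/30
Σ_t [0,0]: t=0:+1/1 = 1/1
(3j)²=2/15 [(1 1 2; 0 0 0)], sign=+1
Σ_t [0,0]: t=0:+1/4 = 1/4
(3j)²=1/5 [(1 1 2; -1 -1 2)], sign=+1
⇒ 4πI² = 6/5
I = (+1)√(6/5/(4π)) = 0.30901936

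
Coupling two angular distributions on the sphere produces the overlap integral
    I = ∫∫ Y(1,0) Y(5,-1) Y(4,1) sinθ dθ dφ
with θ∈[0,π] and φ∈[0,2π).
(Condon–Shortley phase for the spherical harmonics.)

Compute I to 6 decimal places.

m-sum 0 ✓  L=10 even ✓  4≤4≤6 ✓
Π(2lᵢ+1) = 3×11×9 = 297
triangle coeff Δ(1,5,4) = 1/495
Σ_t [1,1]: t=1:−1/576 = -1/576
(3j)²=5/99 [(1 5 4; 0 0 0)], sign=-1
Σ_t [1,1]: t=1:−1/720 = -1/720
(3j)²=8/165 [(1 5 4; 0 -1 1)], sign=+1
⇒ 4πI² = 8/11
I = (-1)√(8/11/(4π)) = -0.24057125

-0.240571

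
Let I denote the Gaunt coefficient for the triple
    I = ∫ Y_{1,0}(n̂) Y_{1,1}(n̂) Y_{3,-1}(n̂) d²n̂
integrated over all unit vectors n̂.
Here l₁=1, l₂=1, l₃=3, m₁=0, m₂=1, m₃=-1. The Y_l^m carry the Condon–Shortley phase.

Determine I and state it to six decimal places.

l₃=3 ∉ [0,2] — triangle fails ⇒ I = 0

0.000000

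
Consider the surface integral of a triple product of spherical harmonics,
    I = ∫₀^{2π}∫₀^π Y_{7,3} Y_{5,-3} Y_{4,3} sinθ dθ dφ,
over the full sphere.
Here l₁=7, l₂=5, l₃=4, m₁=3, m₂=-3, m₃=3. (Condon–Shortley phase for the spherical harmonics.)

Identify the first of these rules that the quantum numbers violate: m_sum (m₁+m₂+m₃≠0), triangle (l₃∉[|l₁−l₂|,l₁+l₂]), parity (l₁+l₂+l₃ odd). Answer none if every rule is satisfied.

m₁+m₂+m₃ = 3 − 3 + 3 = 3  ✗
triangle: |7−5|=2 ≤ l₃=4 ≤ 7+5=12
parity: l₁+l₂+l₃ = 16 is even

m_sum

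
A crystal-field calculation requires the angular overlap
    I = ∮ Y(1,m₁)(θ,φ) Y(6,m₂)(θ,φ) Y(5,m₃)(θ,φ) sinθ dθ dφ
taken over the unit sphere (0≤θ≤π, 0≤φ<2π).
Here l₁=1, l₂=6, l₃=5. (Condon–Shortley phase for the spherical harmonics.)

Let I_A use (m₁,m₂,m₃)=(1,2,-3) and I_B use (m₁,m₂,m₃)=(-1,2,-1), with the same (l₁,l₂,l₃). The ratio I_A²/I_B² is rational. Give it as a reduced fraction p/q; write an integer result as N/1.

3/14

l's match ⇒ only the (l;m) 3-j factors differ between A and B.
A: triangle coeff Δ(1,6,5) = 1/858; Σ_t [0,0]: t=0:+1/161280 = 1/161280; (3j)²=1/143 [(1 6 5; 1 2 -3)], sign=+1
B: triangle coeff Δ(1,6,5) = 1/858; Σ_t [2,2]: t=2:+1/34560 = 1/34560; (3j)²=14/429 [(1 6 5; -1 2 -1)], sign=+1
I_A²/I_B² = (1/143)/(14/429) = 3/14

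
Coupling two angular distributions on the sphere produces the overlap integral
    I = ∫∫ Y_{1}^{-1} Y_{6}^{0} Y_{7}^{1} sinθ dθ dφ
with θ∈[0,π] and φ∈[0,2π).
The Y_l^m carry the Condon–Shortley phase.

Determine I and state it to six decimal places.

-0.185147

Checks pass: Σm=0; 14 even; l₃=7∈[5,7].
(2·1+1)(2·6+1)(2·7+1) = 585
Δ: 0! 2! 12! / 15! → 1/1365
sum: t=0:+1/518400 = 1/518400
3j²(1 6 7; 0 0 0) = Δ·Π!·Σ² = 7/195  (sign -1)
sum: t=0:+1/1036800 = 1/1036800
3j²(1 6 7; -1 0 1) = Δ·Π!·Σ² = 4/195  (sign +1)
combine: 4πI² = 585·7/195·4/195 = 28/65
take √, sign -1: I = -0.18514731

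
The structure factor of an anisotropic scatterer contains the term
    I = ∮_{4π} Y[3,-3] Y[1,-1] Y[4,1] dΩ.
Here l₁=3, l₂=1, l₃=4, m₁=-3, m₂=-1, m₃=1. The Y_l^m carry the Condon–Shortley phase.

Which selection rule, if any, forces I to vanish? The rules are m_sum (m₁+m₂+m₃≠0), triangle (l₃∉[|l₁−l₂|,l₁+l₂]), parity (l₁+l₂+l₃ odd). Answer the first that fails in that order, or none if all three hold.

Σmᵢ = -3  ✗
l₃∈[|l₁−l₂|,l₁+l₂]=[2,4], have l₃=4
Σlᵢ = 8 ⇒ even

m_sum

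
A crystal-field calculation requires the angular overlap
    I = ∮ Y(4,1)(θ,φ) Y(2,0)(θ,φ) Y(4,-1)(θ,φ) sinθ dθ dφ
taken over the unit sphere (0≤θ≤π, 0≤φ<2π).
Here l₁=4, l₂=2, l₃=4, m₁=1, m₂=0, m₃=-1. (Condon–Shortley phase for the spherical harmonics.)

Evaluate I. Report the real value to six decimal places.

-0.139264

Rules hold: Σm=0, L=10 even, 2≤4≤6.
N = 9·5·9 = 405
Δ = 2!·6!·2!/11! = 1/13860
Racah Σ t=0..2: t=0:+1/192 t=1:−1/36 t=2:+1/192 = -5/288
⇒ 3j(4 2 4; 0 0 0)² = 20/693, sgn -1
Racah Σ t=0..2: t=0:+1/144 t=1:−1/48 t=2:+1/480 = -17/1440
⇒ 3j(4 2 4; 1 0 -1)² = 289/13860, sgn +1
4πI² = N·(3j₀)²·(3jₘ)² = 1445/5929
I = -1·√(0.243717/4π) = -0.13926381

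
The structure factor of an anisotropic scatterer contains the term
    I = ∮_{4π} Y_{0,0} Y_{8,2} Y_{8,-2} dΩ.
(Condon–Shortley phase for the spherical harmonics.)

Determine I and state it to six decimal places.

0.282095

m-sum 0 ✓  L=16 even ✓  8≤8≤8 ✓
Π(2lᵢ+1) = 1×17×17 = 289
triangle coeff Δ(0,8,8) = 1/17
Σ_t [0,0]: t=0:+1/1625702400 = 1/1625702400
(3j)²=1/17 [(0 8 8; 0 0 0)], sign=+1
Σ_t [0,0]: t=0:+1/2612736000 = 1/2612736000
(3j)²=1/17 [(0 8 8; 0 2 -2)], sign=+1
⇒ 4πI² = 1/1
I = (+1)√(1/1/(4π)) = 0.28209479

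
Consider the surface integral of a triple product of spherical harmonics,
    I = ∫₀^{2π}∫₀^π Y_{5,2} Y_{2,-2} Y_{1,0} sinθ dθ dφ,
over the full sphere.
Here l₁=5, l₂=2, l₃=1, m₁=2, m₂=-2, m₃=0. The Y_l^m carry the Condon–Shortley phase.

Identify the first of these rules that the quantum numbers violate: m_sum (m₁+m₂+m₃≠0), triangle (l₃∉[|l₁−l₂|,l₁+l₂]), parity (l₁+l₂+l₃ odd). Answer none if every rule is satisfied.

triangle

azimuthal sum: 2 − 2 + 0 = 0  ✓
3 ≤ 1 ≤ 7 (triangle on l)  ✗
L = 5 + 2 + 1 = 8 (even)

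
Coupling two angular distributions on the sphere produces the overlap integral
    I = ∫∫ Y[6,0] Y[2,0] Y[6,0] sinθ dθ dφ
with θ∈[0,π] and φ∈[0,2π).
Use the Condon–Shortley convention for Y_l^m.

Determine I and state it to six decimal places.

0.160563

m-sum 0 ✓  L=14 even ✓  4≤6≤8 ✓
Π(2lᵢ+1) = 13×5×13 = 845
triangle coeff Δ(6,2,6) = 1/90090
Σ_t [0,2]: t=0:+1/69120 t=1:−1/14400 t=2:+1/69120 = -7/172800
(3j)²=14/715 [(6 2 6; 0 0 0)], sign=-1
(m-triple is (0,0,0) — same symbol as above.)
⇒ 4πI² = 196/605
I = (+1)√(196/605/(4π)) = 0.16056298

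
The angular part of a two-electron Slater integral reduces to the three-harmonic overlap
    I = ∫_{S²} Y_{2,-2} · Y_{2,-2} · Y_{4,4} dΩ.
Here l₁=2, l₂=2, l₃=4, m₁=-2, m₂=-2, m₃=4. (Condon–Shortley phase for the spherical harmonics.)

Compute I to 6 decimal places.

m-sum 0 ✓  L=8 even ✓  0≤4≤4 ✓
Π(2lᵢ+1) = 5×5×9 = 225
triangle coeff Δ(2,2,4) = 1/630
Σ_t [0,0]: t=0:+1/16 = 1/16
(3j)²=2/35 [(2 2 4; 0 0 0)], sign=+1
Σ_t [0,0]: t=0:+1/576 = 1/576
(3j)²=1/9 [(2 2 4; -2 -2 4)], sign=+1
⇒ 4πI² = 10/7
I = (+1)√(10/7/(4π)) = 0.33716777

0.337168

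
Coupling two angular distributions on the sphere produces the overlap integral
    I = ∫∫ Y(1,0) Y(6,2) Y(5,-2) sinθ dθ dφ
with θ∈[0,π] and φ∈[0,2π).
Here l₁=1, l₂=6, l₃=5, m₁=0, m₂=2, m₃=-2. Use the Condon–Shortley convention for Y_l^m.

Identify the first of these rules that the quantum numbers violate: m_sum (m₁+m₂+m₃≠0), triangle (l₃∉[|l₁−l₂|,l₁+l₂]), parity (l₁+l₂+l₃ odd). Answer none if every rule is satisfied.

none

Σmᵢ = 0  ✓
l₃∈[|l₁−l₂|,l₁+l₂]=[5,7], have l₃=5  ✓
Σlᵢ = 12 ⇒ even  ✓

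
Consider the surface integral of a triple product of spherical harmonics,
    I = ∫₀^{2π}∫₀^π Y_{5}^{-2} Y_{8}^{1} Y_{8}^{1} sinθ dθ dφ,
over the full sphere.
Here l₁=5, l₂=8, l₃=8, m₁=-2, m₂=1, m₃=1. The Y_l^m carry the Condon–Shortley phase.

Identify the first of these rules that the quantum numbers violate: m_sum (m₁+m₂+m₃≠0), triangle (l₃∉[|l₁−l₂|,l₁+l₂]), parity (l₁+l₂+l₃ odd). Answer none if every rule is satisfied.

parity

azimuthal sum: -2 + 1 + 1 = 0  ✓
3 ≤ 8 ≤ 13 (triangle on l)  ✓
L = 5 + 8 + 8 = 21 (odd)  ✗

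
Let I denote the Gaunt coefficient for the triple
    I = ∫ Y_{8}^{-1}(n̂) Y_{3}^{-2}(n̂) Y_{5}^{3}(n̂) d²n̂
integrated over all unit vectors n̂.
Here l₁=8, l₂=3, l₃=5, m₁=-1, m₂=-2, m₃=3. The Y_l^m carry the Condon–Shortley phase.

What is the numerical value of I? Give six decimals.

-0.057718

Rules hold: Σm=0, L=16 even, 5≤5≤11.
N = 17·7·11 = 1309
Δ = 6!·10!·0!/17! = 1/136136
Racah Σ t=3..3: t=3:−1/518400 = -1/518400
⇒ 3j(8 3 5; 0 0 0)² = 56/2431, sgn +1
Racah Σ t=1..1: t=1:−1/9676800 = -1/9676800
⇒ 3j(8 3 5; -1 -2 3)² = 27/19448, sgn -1
4πI² = N·(3j₀)²·(3jₘ)² = 1323/31603
I = -1·√(0.0418631/4π) = -0.05771794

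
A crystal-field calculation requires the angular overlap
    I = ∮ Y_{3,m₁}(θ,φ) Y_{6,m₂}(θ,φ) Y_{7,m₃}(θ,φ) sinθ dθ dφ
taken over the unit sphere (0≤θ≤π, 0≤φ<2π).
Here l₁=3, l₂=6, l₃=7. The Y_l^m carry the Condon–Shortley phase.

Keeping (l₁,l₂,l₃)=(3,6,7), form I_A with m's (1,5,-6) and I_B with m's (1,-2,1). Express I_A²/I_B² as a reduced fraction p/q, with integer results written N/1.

l's match ⇒ only the (l;m) 3-j factors differ between A and B.
A: triangle coeff Δ(3,6,7) = 1/2042040; Σ_t [1,2]: t=1:−1/21772800 t=2:+1/17418240 = 1/87091200; (3j)²=11/14280 [(3 6 7; 1 5 -6)], sign=-1
B: triangle coeff Δ(3,6,7) = 1/2042040; Σ_t [0,2]: t=0:+1/138240 t=1:−1/181440 t=2:+1/3870720 = 23/11612160; (3j)²=529/204204 [(3 6 7; 1 -2 1)], sign=+1
I_A²/I_B² = (11/14280)/(529/204204) = 1573/5290

1573/5290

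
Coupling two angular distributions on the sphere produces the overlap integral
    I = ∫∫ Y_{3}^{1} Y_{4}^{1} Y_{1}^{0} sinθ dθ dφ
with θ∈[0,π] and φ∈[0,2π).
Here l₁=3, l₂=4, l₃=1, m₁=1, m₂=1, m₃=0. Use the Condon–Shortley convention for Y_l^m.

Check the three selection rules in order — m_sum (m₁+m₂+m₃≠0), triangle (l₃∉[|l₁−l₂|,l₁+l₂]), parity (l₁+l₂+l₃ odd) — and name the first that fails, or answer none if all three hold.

m₁+m₂+m₃ = 1 + 1 + 0 = 2  ✗
triangle: |3−4|=1 ≤ l₃=1 ≤ 3+4=7
parity: l₁+l₂+l₃ = 8 is even

m_sum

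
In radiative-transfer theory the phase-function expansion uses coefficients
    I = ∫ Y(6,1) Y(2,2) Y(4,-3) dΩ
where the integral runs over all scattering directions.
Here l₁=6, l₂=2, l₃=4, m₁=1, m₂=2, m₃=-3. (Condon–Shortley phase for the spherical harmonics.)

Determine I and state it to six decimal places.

m-sum 0 ✓  L=12 even ✓  4≤4≤8 ✓
Π(2lᵢ+1) = 13×5×9 = 585
triangle coeff Δ(6,2,4) = 1/6435
Σ_t [2,2]: t=2:+1/2304 = 1/2304
(3j)²=5/143 [(6 2 4; 0 0 0)], sign=+1
Σ_t [4,4]: t=4:+1/120960 = 1/120960
(3j)²=1/1287 [(6 2 4; 1 2 -3)], sign=-1
⇒ 4πI² = 25/1573
I = (-1)√(25/1573/(4π)) = -0.03556319

-0.035563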